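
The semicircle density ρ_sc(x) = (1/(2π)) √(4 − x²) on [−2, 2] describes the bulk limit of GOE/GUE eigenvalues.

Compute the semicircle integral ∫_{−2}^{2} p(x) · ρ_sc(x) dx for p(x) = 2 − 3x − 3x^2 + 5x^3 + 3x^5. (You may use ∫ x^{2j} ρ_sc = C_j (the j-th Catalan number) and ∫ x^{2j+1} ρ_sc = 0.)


Write p(x) = Σ a_i x^i, split into monomials and integrate each against ρ_sc separately.
Using ∫ x^{2j} ρ_sc = C_j = (1/(j+1)) C(2j, j) (Catalan numbers) and ∫ x^{2j+1} ρ_sc = 0 (odd monomials vanish by symmetry):
  i = 0 (even): a_0 · C_{0} = 2 · 1 = 2
  i = 1 (odd): ∫ x^1 ρ_sc = 0 (vanishes)
  i = 2 (even): a_2 · C_{1} = -3 · 1 = -3
  i = 3 (odd): ∫ x^3 ρ_sc = 0 (vanishes)
  i = 5 (odd): ∫ x^5 ρ_sc = 0 (vanishes)

Summing the contributions: ∫_{−2}^{2} p(x) ρ_sc(x) dx = 2 + (-3) = -1.


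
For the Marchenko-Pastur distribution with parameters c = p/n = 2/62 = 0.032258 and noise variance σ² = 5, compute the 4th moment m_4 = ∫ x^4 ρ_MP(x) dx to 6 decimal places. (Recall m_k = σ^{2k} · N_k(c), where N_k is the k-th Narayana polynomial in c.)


E[X⁴] = σ⁸ (1 + 6c + 6c² + c³) (fourth MP moment). With σ² = 5 (so σ⁸ = 625) and c = 2/62 = 0.032258: E[X⁴] = 625 · (1 + 6·0.032258 + 6·(0.032258)² + (0.032258)³) = 625 · 1.199825.

So E[X^4] = 749.890907.


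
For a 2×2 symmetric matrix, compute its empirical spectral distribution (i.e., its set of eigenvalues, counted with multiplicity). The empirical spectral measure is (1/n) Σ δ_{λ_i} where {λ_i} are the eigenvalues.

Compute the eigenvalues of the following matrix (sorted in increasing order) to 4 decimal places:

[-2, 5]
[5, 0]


Since M is real symmetric, both eigenvalues are real; they are the roots of det(λI − M) = λ² − (tr M) λ + det M.
tr M = -2 + 0 = -2.
det M = (-2)·0 − 5² = 0 − 25 = -25.
Characteristic polynomial: λ² + 2λ − 25 = 0.
Discriminant Δ = (tr M)² − 4·det M = 4 − (-100) = 104; √Δ = 10.198039.
λ = (tr M ± √Δ)/2 = (-2 ± 10.198039)/2, giving (tr M − √Δ)/2 = -6.0990 and (tr M + √Δ)/2 = 4.0990.

Eigenvalues sorted in increasing order: [-6.0990, 4.0990].


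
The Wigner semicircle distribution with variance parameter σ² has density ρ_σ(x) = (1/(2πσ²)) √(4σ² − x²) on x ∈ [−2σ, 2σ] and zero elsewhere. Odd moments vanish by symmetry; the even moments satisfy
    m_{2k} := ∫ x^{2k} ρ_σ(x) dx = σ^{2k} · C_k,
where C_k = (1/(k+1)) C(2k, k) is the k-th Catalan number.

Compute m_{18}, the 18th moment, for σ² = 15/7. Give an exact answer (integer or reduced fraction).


By the scaled semicircle moment identity, m_{2k} = σ^{2k} · C_k with k = 9.
C_9 = (1/(k+1)) · C(2k, k) = (1/10) · C(18, 9) = (1/10) · 48620 = 4862.
σ^{2k} = (σ²)^k = (15/7)^9 = 38443359375/40353607.

Therefore m_{18} = σ^{18} · C_9 = (38443359375/40353607) · 4862 = 186911613281250/40353607.


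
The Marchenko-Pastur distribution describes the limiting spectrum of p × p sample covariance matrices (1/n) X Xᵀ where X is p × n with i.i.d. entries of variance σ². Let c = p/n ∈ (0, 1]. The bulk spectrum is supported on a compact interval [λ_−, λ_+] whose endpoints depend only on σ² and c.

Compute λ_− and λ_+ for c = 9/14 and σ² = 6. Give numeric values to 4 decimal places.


c = 9/14 = 0.642857; √c = 0.801784.
λ_− = σ² (1 − √c)² = 6 · (1 − 0.801784)² = 6 · (0.198216)² = 0.235738.
λ_+ = σ² (1 + √c)² = 6 · (1 + 0.801784)² = 6 · (1.801784)² = 19.478548.

Rounded to 4 decimal places: λ_− ≈ 0.2357, λ_+ ≈ 19.4785.


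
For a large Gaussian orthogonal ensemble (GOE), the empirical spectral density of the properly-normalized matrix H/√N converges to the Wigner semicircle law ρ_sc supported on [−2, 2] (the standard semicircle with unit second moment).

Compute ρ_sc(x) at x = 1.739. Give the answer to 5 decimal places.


ρ_sc(x) = (1/(2π)) √(4 − x²). With x = 1.739:
  4 − x² = 4 − (1.739)² = 4 − 3.024121 = 0.975879.
  √(4 − x²) = 0.987866.
  1/(2π) = 0.159155.
  ρ_sc(1.739) = 0.159155 · 0.987866 = 0.157224.

Rounded to 5 decimal places: ρ_sc(1.739) ≈ 0.15722.


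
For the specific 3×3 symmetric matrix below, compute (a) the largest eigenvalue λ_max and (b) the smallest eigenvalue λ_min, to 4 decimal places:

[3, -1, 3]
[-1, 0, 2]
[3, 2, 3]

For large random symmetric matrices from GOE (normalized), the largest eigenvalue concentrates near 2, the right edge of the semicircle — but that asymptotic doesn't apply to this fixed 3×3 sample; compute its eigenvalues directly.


Since M is real symmetric, all three eigenvalues are real; they are the roots of det(λI − M) = λ³ − (tr M) λ² + s λ − det M, where s is the sum of the principal 2×2 minors.
tr M = 3 + 0 + 3 = 6.
s = (3·0 − (-1)²) + (3·3 − 3²) + (0·3 − 2²) = -1 + 0 + (-4) = -5.
det M (expand along row 1) = 3·(-4) − (-1)·(-9) + 3·(-2) = -27.
Characteristic polynomial: λ³ − 6λ² − 5λ + 27 = 0.
Substitute λ = y + (tr M)/3 = y + 2.000000 to remove the quadratic term: y³ + p·y + q = 0 with p = s − (tr M)²/3 = -17.000000 and q = −2(tr M)³/27 + (tr M)·s/3 − det M = 1.000000.
Three real roots ⇒ use the trigonometric (Viète) form: r = 2√(−p/3) = 4.760952, φ = arccos(3q/(p·r)) = arccos(-0.037066) = 1.607871 rad.
y_k = r·cos(φ/3 − 2πk/3) for k = 0, 1, 2 gives y = 4.093373, 0.058836, -4.152209.
λ_k = y_k + 2.000000 gives λ = 6.0934, 2.0588, -2.1522 (check: the sum is 6.0000 = tr M).

Hence λ_max = 6.0934 and λ_min = -2.1522.


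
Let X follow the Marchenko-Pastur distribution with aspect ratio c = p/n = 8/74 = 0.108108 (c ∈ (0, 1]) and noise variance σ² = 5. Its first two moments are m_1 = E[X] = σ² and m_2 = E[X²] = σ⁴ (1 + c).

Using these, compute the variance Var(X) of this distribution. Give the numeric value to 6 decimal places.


m_1 = E[X] = σ² = 5, so m_1² = 25.
m_2 = E[X²] = σ⁴ (1 + c) = 25 · (1 + 0.108108) = 25 · 1.108108 = 27.702703.
(Note m_2 − m_1² simplifies to c · σ⁴ = 0.108108 · 25.)

Var(X) = m_2 − m_1² = 27.702703 − 25 = 2.702703.


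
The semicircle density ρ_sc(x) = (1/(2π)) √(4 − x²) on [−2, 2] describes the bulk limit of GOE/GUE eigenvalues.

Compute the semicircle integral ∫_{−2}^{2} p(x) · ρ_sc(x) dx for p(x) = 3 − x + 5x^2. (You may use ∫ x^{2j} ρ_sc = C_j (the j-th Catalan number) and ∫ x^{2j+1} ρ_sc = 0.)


Write p(x) = Σ a_i x^i, split into monomials and integrate each against ρ_sc separately.
Using ∫ x^{2j} ρ_sc = C_j = (1/(j+1)) C(2j, j) (Catalan numbers) and ∫ x^{2j+1} ρ_sc = 0 (odd monomials vanish by symmetry):
  i = 0 (even): a_0 · C_{0} = 3 · 1 = 3
  i = 1 (odd): ∫ x^1 ρ_sc = 0 (vanishes)
  i = 2 (even): a_2 · C_{1} = 5 · 1 = 5

Summing the contributions: ∫_{−2}^{2} p(x) ρ_sc(x) dx = 3 + 5 = 8.


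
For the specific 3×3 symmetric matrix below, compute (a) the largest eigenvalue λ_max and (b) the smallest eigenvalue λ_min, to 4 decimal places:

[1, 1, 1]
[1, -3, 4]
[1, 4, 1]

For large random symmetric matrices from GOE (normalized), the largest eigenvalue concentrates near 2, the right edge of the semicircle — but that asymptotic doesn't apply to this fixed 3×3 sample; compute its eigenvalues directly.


Since M is real symmetric, all three eigenvalues are real; they are the roots of det(λI − M) = λ³ − (tr M) λ² + s λ − det M, where s is the sum of the principal 2×2 minors.
tr M = 1 + (-3) + 1 = -1.
s = (1·(-3) − 1²) + (1·1 − 1²) + ((-3)·1 − 4²) = -4 + 0 + (-19) = -23.
det M (expand along row 1) = 1·(-19) − 1·(-3) + 1·7 = -9.
Characteristic polynomial: λ³ + λ² − 23λ + 9 = 0.
Substitute λ = y + (tr M)/3 = y − 0.333333 to remove the quadratic term: y³ + p·y + q = 0 with p = s − (tr M)²/3 = -23.333333 and q = −2(tr M)³/27 + (tr M)·s/3 − det M = 16.740741.
Three real roots ⇒ use the trigonometric (Viète) form: r = 2√(−p/3) = 5.577734, φ = arccos(3q/(p·r)) = arccos(-0.385888) = 1.966967 rad.
y_k = r·cos(φ/3 − 2πk/3) for k = 0, 1, 2 gives y = 4.421182, 0.734438, -5.155620.
λ_k = y_k − 0.333333 gives λ = 4.0878, 0.4011, -5.4890 (check: the sum is -1.0000 = tr M).

Hence λ_max = 4.0878 and λ_min = -5.4890.


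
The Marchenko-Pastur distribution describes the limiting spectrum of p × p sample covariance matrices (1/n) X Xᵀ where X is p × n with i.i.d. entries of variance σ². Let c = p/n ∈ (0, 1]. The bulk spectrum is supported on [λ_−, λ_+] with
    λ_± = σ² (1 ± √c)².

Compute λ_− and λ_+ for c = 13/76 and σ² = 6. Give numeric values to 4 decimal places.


c = 13/76 = 0.171053; √c = 0.413585.
λ_− = σ² (1 − √c)² = 6 · (1 − 0.413585)² = 6 · (0.586415)² = 2.063295.
λ_+ = σ² (1 + √c)² = 6 · (1 + 0.413585)² = 6 · (1.413585)² = 11.989337.

Rounded to 4 decimal places: λ_− ≈ 2.0633, λ_+ ≈ 11.9893.


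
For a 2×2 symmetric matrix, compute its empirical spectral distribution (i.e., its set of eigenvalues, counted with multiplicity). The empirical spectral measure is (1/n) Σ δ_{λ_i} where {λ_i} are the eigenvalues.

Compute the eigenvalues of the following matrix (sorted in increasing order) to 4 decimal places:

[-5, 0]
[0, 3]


Since M is real symmetric, both eigenvalues are real; they are the roots of det(λI − M) = λ² − (tr M) λ + det M.
tr M = -5 + 3 = -2.
det M = (-5)·3 − 0² = -15 − 0 = -15.
Characteristic polynomial: λ² + 2λ − 15 = 0.
Discriminant Δ = (tr M)² − 4·det M = 4 − (-60) = 64; √Δ = 8.000000.
λ = (tr M ± √Δ)/2 = (-2 ± 8.000000)/2, giving (tr M − √Δ)/2 = -5.0000 and (tr M + √Δ)/2 = 3.0000.

Eigenvalues sorted in increasing order: [-5.0000, 3.0000].


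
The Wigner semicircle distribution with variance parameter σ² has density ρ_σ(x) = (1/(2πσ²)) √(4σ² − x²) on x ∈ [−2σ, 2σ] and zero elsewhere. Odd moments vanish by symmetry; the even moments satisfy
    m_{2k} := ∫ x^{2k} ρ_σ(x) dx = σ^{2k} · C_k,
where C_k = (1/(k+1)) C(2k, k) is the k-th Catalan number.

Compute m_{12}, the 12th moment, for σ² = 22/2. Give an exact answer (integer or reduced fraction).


By the scaled semicircle moment identity, m_{2k} = σ^{2k} · C_k with k = 6.
C_6 = (1/(k+1)) · C(2k, k) = (1/7) · C(12, 6) = (1/7) · 924 = 132.
σ^{2k} = (σ²)^k = (22/2)^6 = 1771561.

Therefore m_{12} = σ^{12} · C_6 = 1771561 · 132 = 233846052.


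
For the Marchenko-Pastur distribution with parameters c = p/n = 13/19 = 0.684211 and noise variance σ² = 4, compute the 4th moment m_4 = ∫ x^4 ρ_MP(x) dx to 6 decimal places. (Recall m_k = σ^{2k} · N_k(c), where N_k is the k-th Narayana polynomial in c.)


E[X⁴] = σ⁸ (1 + 6c + 6c² + c³) (fourth MP moment). With σ² = 4 (so σ⁸ = 256) and c = 13/19 = 0.684211: E[X⁴] = 256 · (1 + 6·0.684211 + 6·(0.684211)² + (0.684211)³) = 256 · 8.234437.

So E[X^4] = 2108.015746.


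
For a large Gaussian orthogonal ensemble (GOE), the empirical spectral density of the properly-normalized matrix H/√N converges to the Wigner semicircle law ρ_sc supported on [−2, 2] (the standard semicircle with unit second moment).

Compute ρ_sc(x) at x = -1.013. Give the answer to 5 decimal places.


ρ_sc(x) = (1/(2π)) √(4 − x²). With x = -1.013:
  4 − x² = 4 − (-1.013)² = 4 − 1.026169 = 2.973831.
  √(4 − x²) = 1.724480.
  1/(2π) = 0.159155.
  ρ_sc(-1.013) = 0.159155 · 1.724480 = 0.274460.

Rounded to 5 decimal places: ρ_sc(-1.013) ≈ 0.27446.


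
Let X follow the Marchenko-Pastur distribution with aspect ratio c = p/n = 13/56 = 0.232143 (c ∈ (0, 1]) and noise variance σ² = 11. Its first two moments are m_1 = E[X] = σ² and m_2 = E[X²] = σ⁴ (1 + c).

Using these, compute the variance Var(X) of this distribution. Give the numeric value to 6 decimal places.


m_1 = E[X] = σ² = 11, so m_1² = 121.
m_2 = E[X²] = σ⁴ (1 + c) = 121 · (1 + 0.232143) = 121 · 1.232143 = 149.089286.
(Note m_2 − m_1² simplifies to c · σ⁴ = 0.232143 · 121.)

Var(X) = m_2 − m_1² = 149.089286 − 121 = 28.089286.


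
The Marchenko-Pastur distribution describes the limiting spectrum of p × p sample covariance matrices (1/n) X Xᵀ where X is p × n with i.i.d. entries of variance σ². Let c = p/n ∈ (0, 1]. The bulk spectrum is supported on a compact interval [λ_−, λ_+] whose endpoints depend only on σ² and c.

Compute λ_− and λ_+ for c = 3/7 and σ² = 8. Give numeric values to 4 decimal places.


c = 3/7 = 0.428571; √c = 0.654654.
λ_− = σ² (1 − √c)² = 8 · (1 − 0.654654)² = 8 · (0.345346)² = 0.954113.
λ_+ = σ² (1 + √c)² = 8 · (1 + 0.654654)² = 8 · (1.654654)² = 21.903030.

Rounded to 4 decimal places: λ_− ≈ 0.9541, λ_+ ≈ 21.9030.


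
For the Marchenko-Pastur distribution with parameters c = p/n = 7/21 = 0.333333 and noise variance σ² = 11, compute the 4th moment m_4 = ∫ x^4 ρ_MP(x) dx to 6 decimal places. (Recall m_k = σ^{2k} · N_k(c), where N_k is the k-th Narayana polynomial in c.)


E[X⁴] = σ⁸ (1 + 6c + 6c² + c³) (fourth MP moment). With σ² = 11 (so σ⁸ = 14641) and c = 7/21 = 0.333333: E[X⁴] = 14641 · (1 + 6·0.333333 + 6·(0.333333)² + (0.333333)³) = 14641 · 3.703704.

So E[X^4] = 54225.925926.


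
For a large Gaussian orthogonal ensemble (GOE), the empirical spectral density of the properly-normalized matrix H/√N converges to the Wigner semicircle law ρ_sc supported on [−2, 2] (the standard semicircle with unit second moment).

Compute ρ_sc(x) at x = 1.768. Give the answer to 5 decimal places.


ρ_sc(x) = (1/(2π)) √(4 − x²). With x = 1.768:
  4 − x² = 4 − (1.768)² = 4 − 3.125824 = 0.874176.
  √(4 − x²) = 0.934974.
  1/(2π) = 0.159155.
  ρ_sc(1.768) = 0.159155 · 0.934974 = 0.148806.

Rounded to 5 decimal places: ρ_sc(1.768) ≈ 0.14881.


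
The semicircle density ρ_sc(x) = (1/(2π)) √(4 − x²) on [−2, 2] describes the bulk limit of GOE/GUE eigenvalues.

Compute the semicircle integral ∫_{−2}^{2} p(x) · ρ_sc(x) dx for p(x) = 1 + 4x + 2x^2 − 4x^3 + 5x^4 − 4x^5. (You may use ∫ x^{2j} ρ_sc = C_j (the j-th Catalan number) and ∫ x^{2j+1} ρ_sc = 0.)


Write p(x) = Σ a_i x^i, split into monomials and integrate each against ρ_sc separately.
Using ∫ x^{2j} ρ_sc = C_j = (1/(j+1)) C(2j, j) (Catalan numbers) and ∫ x^{2j+1} ρ_sc = 0 (odd monomials vanish by symmetry):
  i = 0 (even): a_0 · C_{0} = 1 · 1 = 1
  i = 1 (odd): ∫ x^1 ρ_sc = 0 (vanishes)
  i = 2 (even): a_2 · C_{1} = 2 · 1 = 2
  i = 3 (odd): ∫ x^3 ρ_sc = 0 (vanishes)
  i = 4 (even): a_4 · C_{2} = 5 · 2 = 10
  i = 5 (odd): ∫ x^5 ρ_sc = 0 (vanishes)

Summing the contributions: ∫_{−2}^{2} p(x) ρ_sc(x) dx = 1 + 2 + 10 = 13.


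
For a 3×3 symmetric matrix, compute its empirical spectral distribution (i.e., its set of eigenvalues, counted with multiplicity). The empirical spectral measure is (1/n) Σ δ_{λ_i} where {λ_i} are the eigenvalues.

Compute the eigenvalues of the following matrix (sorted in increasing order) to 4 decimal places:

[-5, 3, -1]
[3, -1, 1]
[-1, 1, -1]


Since M is real symmetric, all three eigenvalues are real; they are the roots of det(λI − M) = λ³ − (tr M) λ² + s λ − det M, where s is the sum of the principal 2×2 minors.
tr M = -5 + (-1) + (-1) = -7.
s = ((-5)·(-1) − 3²) + ((-5)·(-1) − (-1)²) + ((-1)·(-1) − 1²) = -4 + 4 + 0 = 0.
det M (expand along row 1) = (-5)·0 − 3·(-2) + (-1)·2 = 4.
Characteristic polynomial: λ³ + 7λ² − 4 = 0.
Substitute λ = y + (tr M)/3 = y − 2.333333 to remove the quadratic term: y³ + p·y + q = 0 with p = s − (tr M)²/3 = -16.333333 and q = −2(tr M)³/27 + (tr M)·s/3 − det M = 21.407407.
Three real roots ⇒ use the trigonometric (Viète) form: r = 2√(−p/3) = 4.666667, φ = arccos(3q/(p·r)) = arccos(-0.842566) = 2.572825 rad.
y_k = r·cos(φ/3 − 2πk/3) for k = 0, 1, 2 gives y = 3.053157, 1.529891, -4.583048.
λ_k = y_k − 2.333333 gives λ = 0.7198, -0.8034, -6.9164 (check: the sum is -7.0000 = tr M).

Eigenvalues sorted in increasing order: [-6.9164, -0.8034, 0.7198].


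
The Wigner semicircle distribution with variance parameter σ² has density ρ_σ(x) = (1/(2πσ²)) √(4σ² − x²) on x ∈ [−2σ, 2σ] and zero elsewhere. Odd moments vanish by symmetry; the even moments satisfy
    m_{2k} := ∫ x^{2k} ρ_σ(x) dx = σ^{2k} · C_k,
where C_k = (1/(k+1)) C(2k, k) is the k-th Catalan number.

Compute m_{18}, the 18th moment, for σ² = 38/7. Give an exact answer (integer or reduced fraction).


By the scaled semicircle moment identity, m_{2k} = σ^{2k} · C_k with k = 9.
C_9 = (1/(k+1)) · C(2k, k) = (1/10) · C(18, 9) = (1/10) · 48620 = 4862.
σ^{2k} = (σ²)^k = (38/7)^9 = 165216101262848/40353607.

Therefore m_{18} = σ^{18} · C_9 = (165216101262848/40353607) · 4862 = 803280684339966976/40353607.


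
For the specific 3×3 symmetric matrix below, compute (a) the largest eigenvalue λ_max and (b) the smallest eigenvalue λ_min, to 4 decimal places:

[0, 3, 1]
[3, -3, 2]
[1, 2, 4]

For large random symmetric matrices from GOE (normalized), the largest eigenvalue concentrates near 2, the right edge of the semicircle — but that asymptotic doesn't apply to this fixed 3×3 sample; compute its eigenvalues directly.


Since M is real symmetric, all three eigenvalues are real; they are the roots of det(λI − M) = λ³ − (tr M) λ² + s λ − det M, where s is the sum of the principal 2×2 minors.
tr M = 0 + (-3) + 4 = 1.
s = (0·(-3) − 3²) + (0·4 − 1²) + ((-3)·4 − 2²) = -9 + (-1) + (-16) = -26.
det M (expand along row 1) = 0·(-16) − 3·10 + 1·9 = -21.
Characteristic polynomial: λ³ − λ² − 26λ + 21 = 0.
Substitute λ = y + (tr M)/3 = y + 0.333333 to remove the quadratic term: y³ + p·y + q = 0 with p = s − (tr M)²/3 = -26.333333 and q = −2(tr M)³/27 + (tr M)·s/3 − det M = 12.259259.
Three real roots ⇒ use the trigonometric (Viète) form: r = 2√(−p/3) = 5.925463, φ = arccos(3q/(p·r)) = arccos(-0.235699) = 1.808734 rad.
y_k = r·cos(φ/3 − 2πk/3) for k = 0, 1, 2 gives y = 4.880734, 0.469471, -5.350205.
λ_k = y_k + 0.333333 gives λ = 5.2141, 0.8028, -5.0169 (check: the sum is 1.0000 = tr M).

Hence λ_max = 5.2141 and λ_min = -5.0169.


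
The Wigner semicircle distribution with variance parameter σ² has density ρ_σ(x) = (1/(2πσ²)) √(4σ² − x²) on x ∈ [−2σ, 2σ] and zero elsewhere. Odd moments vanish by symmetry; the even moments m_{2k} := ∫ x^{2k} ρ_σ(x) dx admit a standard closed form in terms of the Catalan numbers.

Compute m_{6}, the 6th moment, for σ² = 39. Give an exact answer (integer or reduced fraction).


By the scaled semicircle moment identity, m_{2k} = σ^{2k} · C_k with k = 3.
C_3 = (1/(k+1)) · C(2k, k) = (1/4) · C(6, 3) = (1/4) · 20 = 5.
σ^{2k} = (σ²)^k = (39)^3 = 59319.

Therefore m_{6} = σ^{6} · C_3 = 59319 · 5 = 296595.


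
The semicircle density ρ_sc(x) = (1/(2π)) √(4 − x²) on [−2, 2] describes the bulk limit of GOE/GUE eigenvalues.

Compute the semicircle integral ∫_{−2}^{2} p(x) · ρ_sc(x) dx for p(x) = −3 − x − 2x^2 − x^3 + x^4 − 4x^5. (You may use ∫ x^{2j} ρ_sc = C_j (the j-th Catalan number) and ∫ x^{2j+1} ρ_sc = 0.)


Write p(x) = Σ a_i x^i, split into monomials and integrate each against ρ_sc separately.
Using ∫ x^{2j} ρ_sc = C_j = (1/(j+1)) C(2j, j) (Catalan numbers) and ∫ x^{2j+1} ρ_sc = 0 (odd monomials vanish by symmetry):
  i = 0 (even): a_0 · C_{0} = -3 · 1 = -3
  i = 1 (odd): ∫ x^1 ρ_sc = 0 (vanishes)
  i = 2 (even): a_2 · C_{1} = -2 · 1 = -2
  i = 3 (odd): ∫ x^3 ρ_sc = 0 (vanishes)
  i = 4 (even): a_4 · C_{2} = 1 · 2 = 2
  i = 5 (odd): ∫ x^5 ρ_sc = 0 (vanishes)

Summing the contributions: ∫_{−2}^{2} p(x) ρ_sc(x) dx = (-3) + (-2) + 2 = -3.


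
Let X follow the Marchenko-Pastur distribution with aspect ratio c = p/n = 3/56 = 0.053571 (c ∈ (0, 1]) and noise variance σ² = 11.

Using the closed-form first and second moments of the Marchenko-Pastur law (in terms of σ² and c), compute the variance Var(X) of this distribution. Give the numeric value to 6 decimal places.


Recall the MP moments m_1 = E[X] = σ² and m_2 = E[X²] = σ⁴ (1 + c).
m_1 = E[X] = σ² = 11, so m_1² = 121.
m_2 = E[X²] = σ⁴ (1 + c) = 121 · (1 + 0.053571) = 121 · 1.053571 = 127.482143.
(Note m_2 − m_1² simplifies to c · σ⁴ = 0.053571 · 121.)

Var(X) = m_2 − m_1² = 127.482143 − 121 = 6.482143.


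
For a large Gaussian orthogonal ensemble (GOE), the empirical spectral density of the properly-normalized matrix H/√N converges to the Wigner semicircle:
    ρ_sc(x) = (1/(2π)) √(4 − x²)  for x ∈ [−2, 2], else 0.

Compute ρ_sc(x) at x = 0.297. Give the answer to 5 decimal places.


ρ_sc(x) = (1/(2π)) √(4 − x²). With x = 0.297:
  4 − x² = 4 − (0.297)² = 4 − 0.088209 = 3.911791.
  √(4 − x²) = 1.977825.
  1/(2π) = 0.159155.
  ρ_sc(0.297) = 0.159155 · 1.977825 = 0.314781.

Rounded to 5 decimal places: ρ_sc(0.297) ≈ 0.31478.


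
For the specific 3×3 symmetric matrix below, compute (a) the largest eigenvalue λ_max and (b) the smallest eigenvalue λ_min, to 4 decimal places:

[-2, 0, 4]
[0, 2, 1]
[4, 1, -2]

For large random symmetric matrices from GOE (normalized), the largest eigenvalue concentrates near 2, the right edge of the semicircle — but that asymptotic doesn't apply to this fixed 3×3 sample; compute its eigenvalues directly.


Since M is real symmetric, all three eigenvalues are real; they are the roots of det(λI − M) = λ³ − (tr M) λ² + s λ − det M, where s is the sum of the principal 2×2 minors.
tr M = -2 + 2 + (-2) = -2.
s = ((-2)·2 − 0²) + ((-2)·(-2) − 4²) + (2·(-2) − 1²) = -4 + (-12) + (-5) = -21.
det M (expand along row 1) = (-2)·(-5) − 0·(-4) + 4·(-8) = -22.
Characteristic polynomial: λ³ + 2λ² − 21λ + 22 = 0.
Substitute λ = y + (tr M)/3 = y − 0.666667 to remove the quadratic term: y³ + p·y + q = 0 with p = s − (tr M)²/3 = -22.333333 and q = −2(tr M)³/27 + (tr M)·s/3 − det M = 36.592593.
Three real roots ⇒ use the trigonometric (Viète) form: r = 2√(−p/3) = 5.456902, φ = arccos(3q/(p·r)) = arccos(-0.900772) = 2.692340 rad.
y_k = r·cos(φ/3 − 2πk/3) for k = 0, 1, 2 gives y = 3.402968, 1.992861, -5.395830.
λ_k = y_k − 0.666667 gives λ = 2.7363, 1.3262, -6.0625 (check: the sum is -2.0000 = tr M).

Hence λ_max = 2.7363 and λ_min = -6.0625.


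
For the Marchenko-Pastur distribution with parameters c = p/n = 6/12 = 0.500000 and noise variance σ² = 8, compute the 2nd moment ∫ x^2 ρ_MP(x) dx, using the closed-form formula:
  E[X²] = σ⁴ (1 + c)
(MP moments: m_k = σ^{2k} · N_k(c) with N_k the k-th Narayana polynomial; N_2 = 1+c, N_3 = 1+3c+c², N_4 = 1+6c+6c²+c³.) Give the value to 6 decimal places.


E[X²] = σ⁴ (1 + c) (second MP moment). With σ² = 8 (so σ⁴ = 64) and c = 6/12 = 0.500000: E[X²] = 64 · (1 + 0.500000) = 64 · 1.500000.

So E[X^2] = 96.000000.


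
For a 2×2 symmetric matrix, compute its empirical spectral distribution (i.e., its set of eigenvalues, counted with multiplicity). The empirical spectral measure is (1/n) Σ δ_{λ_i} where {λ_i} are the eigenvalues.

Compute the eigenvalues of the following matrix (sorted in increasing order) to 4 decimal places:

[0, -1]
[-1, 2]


Since M is real symmetric, both eigenvalues are real; they are the roots of det(λI − M) = λ² − (tr M) λ + det M.
tr M = 0 + 2 = 2.
det M = 0·2 − (-1)² = 0 − 1 = -1.
Characteristic polynomial: λ² − 2λ − 1 = 0.
Discriminant Δ = (tr M)² − 4·det M = 4 − (-4) = 8; √Δ = 2.828427.
λ = (tr M ± √Δ)/2 = (2 ± 2.828427)/2, giving (tr M − √Δ)/2 = -0.4142 and (tr M + √Δ)/2 = 2.4142.

Eigenvalues sorted in increasing order: [-0.4142, 2.4142].


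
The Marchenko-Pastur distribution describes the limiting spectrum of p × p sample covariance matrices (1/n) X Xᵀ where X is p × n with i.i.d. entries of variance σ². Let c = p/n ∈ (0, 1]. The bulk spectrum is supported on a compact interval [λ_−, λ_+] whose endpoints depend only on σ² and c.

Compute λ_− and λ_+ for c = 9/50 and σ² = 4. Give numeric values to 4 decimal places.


c = 9/50 = 0.180000; √c = 0.424264.
λ_− = σ² (1 − √c)² = 4 · (1 − 0.424264)² = 4 · (0.575736)² = 1.325887.
λ_+ = σ² (1 + √c)² = 4 · (1 + 0.424264)² = 4 · (1.424264)² = 8.114113.

Rounded to 4 decimal places: λ_− ≈ 1.3259, λ_+ ≈ 8.1141.


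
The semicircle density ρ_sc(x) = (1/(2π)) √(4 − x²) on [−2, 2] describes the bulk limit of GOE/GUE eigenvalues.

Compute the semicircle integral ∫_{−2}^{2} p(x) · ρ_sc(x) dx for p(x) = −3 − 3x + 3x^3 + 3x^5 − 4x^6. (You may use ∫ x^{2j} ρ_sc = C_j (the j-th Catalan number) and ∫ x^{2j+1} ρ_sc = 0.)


Write p(x) = Σ a_i x^i, split into monomials and integrate each against ρ_sc separately.
Using ∫ x^{2j} ρ_sc = C_j = (1/(j+1)) C(2j, j) (Catalan numbers) and ∫ x^{2j+1} ρ_sc = 0 (odd monomials vanish by symmetry):
  i = 0 (even): a_0 · C_{0} = -3 · 1 = -3
  i = 1 (odd): ∫ x^1 ρ_sc = 0 (vanishes)
  i = 3 (odd): ∫ x^3 ρ_sc = 0 (vanishes)
  i = 5 (odd): ∫ x^5 ρ_sc = 0 (vanishes)
  i = 6 (even): a_6 · C_{3} = -4 · 5 = -20

Summing the contributions: ∫_{−2}^{2} p(x) ρ_sc(x) dx = (-3) + (-20) = -23.


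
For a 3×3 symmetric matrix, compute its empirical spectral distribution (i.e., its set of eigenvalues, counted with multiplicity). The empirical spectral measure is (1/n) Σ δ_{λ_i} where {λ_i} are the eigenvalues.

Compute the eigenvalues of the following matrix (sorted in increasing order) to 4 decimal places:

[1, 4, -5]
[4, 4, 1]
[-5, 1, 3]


Since M is real symmetric, all three eigenvalues are real; they are the roots of det(λI − M) = λ³ − (tr M) λ² + s λ − det M, where s is the sum of the principal 2×2 minors.
tr M = 1 + 4 + 3 = 8.
s = (1·4 − 4²) + (1·3 − (-5)²) + (4·3 − 1²) = -12 + (-22) + 11 = -23.
det M (expand along row 1) = 1·11 − 4·17 + (-5)·24 = -177.
Characteristic polynomial: λ³ − 8λ² − 23λ + 177 = 0.
Substitute λ = y + (tr M)/3 = y + 2.666667 to remove the quadratic term: y³ + p·y + q = 0 with p = s − (tr M)²/3 = -44.333333 and q = −2(tr M)³/27 + (tr M)·s/3 − det M = 77.740741.
Three real roots ⇒ use the trigonometric (Viète) form: r = 2√(−p/3) = 7.688375, φ = arccos(3q/(p·r)) = arccos(-0.684235) = 2.324350 rad.
y_k = r·cos(φ/3 − 2πk/3) for k = 0, 1, 2 gives y = 5.493903, 1.910957, -7.404860.
λ_k = y_k + 2.666667 gives λ = 8.1606, 4.5776, -4.7382 (check: the sum is 8.0000 = tr M).

Eigenvalues sorted in increasing order: [-4.7382, 4.5776, 8.1606].


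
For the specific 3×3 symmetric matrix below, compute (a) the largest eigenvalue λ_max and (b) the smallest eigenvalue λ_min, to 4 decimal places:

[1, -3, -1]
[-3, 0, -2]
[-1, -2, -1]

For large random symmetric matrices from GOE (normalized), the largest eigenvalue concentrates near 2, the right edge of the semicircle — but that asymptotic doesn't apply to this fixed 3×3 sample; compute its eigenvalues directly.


Since M is real symmetric, all three eigenvalues are real; they are the roots of det(λI − M) = λ³ − (tr M) λ² + s λ − det M, where s is the sum of the principal 2×2 minors.
tr M = 1 + 0 + (-1) = 0.
s = (1·0 − (-3)²) + (1·(-1) − (-1)²) + (0·(-1) − (-2)²) = -9 + (-2) + (-4) = -15.
det M (expand along row 1) = 1·(-4) − (-3)·1 + (-1)·6 = -7.
Characteristic polynomial: λ³ − 15λ + 7 = 0.
Substitute λ = y + (tr M)/3 = y + 0.000000 to remove the quadratic term: y³ + p·y + q = 0 with p = s − (tr M)²/3 = -15.000000 and q = −2(tr M)³/27 + (tr M)·s/3 − det M = 7.000000.
Three real roots ⇒ use the trigonometric (Viète) form: r = 2√(−p/3) = 4.472136, φ = arccos(3q/(p·r)) = arccos(-0.313050) = 1.889199 rad.
y_k = r·cos(φ/3 − 2πk/3) for k = 0, 1, 2 gives y = 3.614313, 0.473755, -4.088068.
λ_k = y_k + 0.000000 gives λ = 3.6143, 0.4738, -4.0881 (check: the sum is 0.0000 = tr M).

Hence λ_max = 3.6143 and λ_min = -4.0881.


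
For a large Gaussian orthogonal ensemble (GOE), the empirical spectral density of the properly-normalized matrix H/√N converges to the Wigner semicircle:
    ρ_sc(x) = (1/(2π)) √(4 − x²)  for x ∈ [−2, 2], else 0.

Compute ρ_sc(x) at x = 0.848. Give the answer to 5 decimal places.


ρ_sc(x) = (1/(2π)) √(4 − x²). With x = 0.848:
  4 − x² = 4 − (0.848)² = 4 − 0.719104 = 3.280896.
  √(4 − x²) = 1.811324.
  1/(2π) = 0.159155.
  ρ_sc(0.848) = 0.159155 · 1.811324 = 0.288281.

Rounded to 5 decimal places: ρ_sc(0.848) ≈ 0.28828.


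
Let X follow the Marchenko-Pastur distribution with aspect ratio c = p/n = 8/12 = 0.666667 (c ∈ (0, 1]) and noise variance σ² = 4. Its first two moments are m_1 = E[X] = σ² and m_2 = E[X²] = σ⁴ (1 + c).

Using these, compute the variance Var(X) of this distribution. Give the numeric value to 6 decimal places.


m_1 = E[X] = σ² = 4, so m_1² = 16.
m_2 = E[X²] = σ⁴ (1 + c) = 16 · (1 + 0.666667) = 16 · 1.666667 = 26.666667.
(Note m_2 − m_1² simplifies to c · σ⁴ = 0.666667 · 16.)

Var(X) = m_2 − m_1² = 26.666667 − 16 = 10.666667.


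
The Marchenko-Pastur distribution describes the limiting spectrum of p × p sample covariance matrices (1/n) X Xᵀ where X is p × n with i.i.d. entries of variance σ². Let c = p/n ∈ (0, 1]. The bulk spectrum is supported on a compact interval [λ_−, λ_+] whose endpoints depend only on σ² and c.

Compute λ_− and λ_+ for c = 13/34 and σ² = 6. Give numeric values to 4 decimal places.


c = 13/34 = 0.382353; √c = 0.618347.
λ_− = σ² (1 − √c)² = 6 · (1 − 0.618347)² = 6 · (0.381653)² = 0.873954.
λ_+ = σ² (1 + √c)² = 6 · (1 + 0.618347)² = 6 · (1.618347)² = 15.714281.

Rounded to 4 decimal places: λ_− ≈ 0.8740, λ_+ ≈ 15.7143.


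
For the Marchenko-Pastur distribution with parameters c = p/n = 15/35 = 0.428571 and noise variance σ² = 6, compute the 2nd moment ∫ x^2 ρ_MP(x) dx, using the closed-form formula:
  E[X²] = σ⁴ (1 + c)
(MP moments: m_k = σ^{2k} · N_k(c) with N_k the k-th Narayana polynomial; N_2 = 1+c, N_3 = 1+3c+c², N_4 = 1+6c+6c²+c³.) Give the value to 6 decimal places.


E[X²] = σ⁴ (1 + c) (second MP moment). With σ² = 6 (so σ⁴ = 36) and c = 15/35 = 0.428571: E[X²] = 36 · (1 + 0.428571) = 36 · 1.428571.

So E[X^2] = 51.428571.


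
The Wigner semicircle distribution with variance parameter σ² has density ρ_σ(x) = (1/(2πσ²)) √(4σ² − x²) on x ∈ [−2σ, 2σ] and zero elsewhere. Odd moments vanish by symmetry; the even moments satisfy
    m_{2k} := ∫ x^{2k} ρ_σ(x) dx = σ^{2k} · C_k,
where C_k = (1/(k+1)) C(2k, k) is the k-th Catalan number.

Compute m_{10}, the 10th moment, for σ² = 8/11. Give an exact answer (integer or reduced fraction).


By the scaled semicircle moment identity, m_{2k} = σ^{2k} · C_k with k = 5.
C_5 = (1/(k+1)) · C(2k, k) = (1/6) · C(10, 5) = (1/6) · 252 = 42.
σ^{2k} = (σ²)^k = (8/11)^5 = 32768/161051.

Therefore m_{10} = σ^{10} · C_5 = (32768/161051) · 42 = 1376256/161051.


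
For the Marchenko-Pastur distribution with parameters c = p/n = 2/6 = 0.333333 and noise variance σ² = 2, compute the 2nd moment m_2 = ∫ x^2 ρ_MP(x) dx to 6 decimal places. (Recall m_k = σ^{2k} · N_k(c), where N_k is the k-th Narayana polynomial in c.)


E[X²] = σ⁴ (1 + c) (second MP moment). With σ² = 2 (so σ⁴ = 4) and c = 2/6 = 0.333333: E[X²] = 4 · (1 + 0.333333) = 4 · 1.333333.

So E[X^2] = 5.333333.


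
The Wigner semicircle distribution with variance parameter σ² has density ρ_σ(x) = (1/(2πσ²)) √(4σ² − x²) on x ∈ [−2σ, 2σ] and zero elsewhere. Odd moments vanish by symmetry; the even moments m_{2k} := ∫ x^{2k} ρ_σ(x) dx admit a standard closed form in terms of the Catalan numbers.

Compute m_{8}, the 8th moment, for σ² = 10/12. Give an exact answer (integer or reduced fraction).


By the scaled semicircle moment identity, m_{2k} = σ^{2k} · C_k with k = 4.
C_4 = (1/(k+1)) · C(2k, k) = (1/5) · C(8, 4) = (1/5) · 70 = 14.
σ^{2k} = (σ²)^k = (10/12)^4 = 625/1296.

Therefore m_{8} = σ^{8} · C_4 = (625/1296) · 14 = 4375/648.


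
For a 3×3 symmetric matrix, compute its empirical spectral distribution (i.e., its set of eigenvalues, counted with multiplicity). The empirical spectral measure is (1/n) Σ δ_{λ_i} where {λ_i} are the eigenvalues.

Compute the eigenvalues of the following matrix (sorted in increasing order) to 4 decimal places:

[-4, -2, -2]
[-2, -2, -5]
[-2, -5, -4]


Since M is real symmetric, all three eigenvalues are real; they are the roots of det(λI − M) = λ³ − (tr M) λ² + s λ − det M, where s is the sum of the principal 2×2 minors.
tr M = -4 + (-2) + (-4) = -10.
s = ((-4)·(-2) − (-2)²) + ((-4)·(-4) − (-2)²) + ((-2)·(-4) − (-5)²) = 4 + 12 + (-17) = -1.
det M (expand along row 1) = (-4)·(-17) − (-2)·(-2) + (-2)·6 = 52.
Characteristic polynomial: λ³ + 10λ² − λ − 52 = 0.
Substitute λ = y + (tr M)/3 = y − 3.333333 to remove the quadratic term: y³ + p·y + q = 0 with p = s − (tr M)²/3 = -34.333333 and q = −2(tr M)³/27 + (tr M)·s/3 − det M = 25.407407.
Three real roots ⇒ use the trigonometric (Viète) form: r = 2√(−p/3) = 6.765928, φ = arccos(3q/(p·r)) = arccos(-0.328124) = 1.905113 rad.
y_k = r·cos(φ/3 − 2πk/3) for k = 0, 1, 2 gives y = 5.446905, 0.752429, -6.199334.
λ_k = y_k − 3.333333 gives λ = 2.1136, -2.5809, -9.5327 (check: the sum is -10.0000 = tr M).

Eigenvalues sorted in increasing order: [-9.5327, -2.5809, 2.1136].


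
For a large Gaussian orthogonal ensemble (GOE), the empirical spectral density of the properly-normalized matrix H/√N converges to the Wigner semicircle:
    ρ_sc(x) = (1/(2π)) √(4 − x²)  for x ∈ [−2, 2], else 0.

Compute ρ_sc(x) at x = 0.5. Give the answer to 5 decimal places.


ρ_sc(x) = (1/(2π)) √(4 − x²). With x = 0.5:
  4 − x² = 4 − (0.5)² = 4 − 0.250000 = 3.750000.
  √(4 − x²) = 1.936492.
  1/(2π) = 0.159155.
  ρ_sc(0.5) = 0.159155 · 1.936492 = 0.308202.

Rounded to 5 decimal places: ρ_sc(0.5) ≈ 0.30820.


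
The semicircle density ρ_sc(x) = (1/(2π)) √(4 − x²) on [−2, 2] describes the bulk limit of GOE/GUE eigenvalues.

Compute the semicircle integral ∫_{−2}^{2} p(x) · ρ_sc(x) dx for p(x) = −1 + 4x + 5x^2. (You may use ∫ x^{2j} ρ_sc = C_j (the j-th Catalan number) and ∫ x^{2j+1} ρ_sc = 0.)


Write p(x) = Σ a_i x^i, split into monomials and integrate each against ρ_sc separately.
Using ∫ x^{2j} ρ_sc = C_j = (1/(j+1)) C(2j, j) (Catalan numbers) and ∫ x^{2j+1} ρ_sc = 0 (odd monomials vanish by symmetry):
  i = 0 (even): a_0 · C_{0} = -1 · 1 = -1
  i = 1 (odd): ∫ x^1 ρ_sc = 0 (vanishes)
  i = 2 (even): a_2 · C_{1} = 5 · 1 = 5

Summing the contributions: ∫_{−2}^{2} p(x) ρ_sc(x) dx = (-1) + 5 = 4.


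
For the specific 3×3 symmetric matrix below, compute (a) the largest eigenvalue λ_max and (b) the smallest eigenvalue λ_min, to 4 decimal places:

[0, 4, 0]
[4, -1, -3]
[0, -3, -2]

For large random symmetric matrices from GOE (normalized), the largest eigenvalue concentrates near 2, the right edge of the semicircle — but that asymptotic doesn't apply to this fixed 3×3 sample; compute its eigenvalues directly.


Since M is real symmetric, all three eigenvalues are real; they are the roots of det(λI − M) = λ³ − (tr M) λ² + s λ − det M, where s is the sum of the principal 2×2 minors.
tr M = 0 + (-1) + (-2) = -3.
s = (0·(-1) − 4²) + (0·(-2) − 0²) + ((-1)·(-2) − (-3)²) = -16 + 0 + (-7) = -23.
det M (expand along row 1) = 0·(-7) − 4·(-8) + 0·(-12) = 32.
Characteristic polynomial: λ³ + 3λ² − 23λ − 32 = 0.
Substitute λ = y + (tr M)/3 = y − 1.000000 to remove the quadratic term: y³ + p·y + q = 0 with p = s − (tr M)²/3 = -26.000000 and q = −2(tr M)³/27 + (tr M)·s/3 − det M = -7.000000.
Three real roots ⇒ use the trigonometric (Viète) form: r = 2√(−p/3) = 5.887841, φ = arccos(3q/(p·r)) = arccos(0.137180) = 1.433183 rad.
y_k = r·cos(φ/3 − 2πk/3) for k = 0, 1, 2 gives y = 5.228650, -0.269988, -4.958662.
λ_k = y_k − 1.000000 gives λ = 4.2286, -1.2700, -5.9587 (check: the sum is -3.0000 = tr M).

Hence λ_max = 4.2286 and λ_min = -5.9587.


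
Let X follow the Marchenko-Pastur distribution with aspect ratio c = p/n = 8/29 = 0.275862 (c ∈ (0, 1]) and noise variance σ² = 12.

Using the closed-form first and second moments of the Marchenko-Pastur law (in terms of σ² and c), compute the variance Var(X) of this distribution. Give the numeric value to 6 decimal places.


Recall the MP moments m_1 = E[X] = σ² and m_2 = E[X²] = σ⁴ (1 + c).
m_1 = E[X] = σ² = 12, so m_1² = 144.
m_2 = E[X²] = σ⁴ (1 + c) = 144 · (1 + 0.275862) = 144 · 1.275862 = 183.724138.
(Note m_2 − m_1² simplifies to c · σ⁴ = 0.275862 · 144.)

Var(X) = m_2 − m_1² = 183.724138 − 144 = 39.724138.


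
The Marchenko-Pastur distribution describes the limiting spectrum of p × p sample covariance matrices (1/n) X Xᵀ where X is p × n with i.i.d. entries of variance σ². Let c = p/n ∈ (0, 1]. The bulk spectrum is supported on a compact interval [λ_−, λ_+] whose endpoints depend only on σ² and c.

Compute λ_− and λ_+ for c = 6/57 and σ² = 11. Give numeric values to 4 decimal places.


c = 6/57 = 0.105263; √c = 0.324443.
λ_− = σ² (1 − √c)² = 11 · (1 − 0.324443)² = 11 · (0.675557)² = 5.020152.
λ_+ = σ² (1 + √c)² = 11 · (1 + 0.324443)² = 11 · (1.324443)² = 19.295637.

Rounded to 4 decimal places: λ_− ≈ 5.0202, λ_+ ≈ 19.2956.


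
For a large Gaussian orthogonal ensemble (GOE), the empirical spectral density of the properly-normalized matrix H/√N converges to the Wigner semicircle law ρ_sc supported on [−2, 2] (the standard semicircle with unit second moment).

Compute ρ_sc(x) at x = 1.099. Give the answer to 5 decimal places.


ρ_sc(x) = (1/(2π)) √(4 − x²). With x = 1.099:
  4 − x² = 4 − (1.099)² = 4 − 1.207801 = 2.792199.
  √(4 − x²) = 1.670987.
  1/(2π) = 0.159155.
  ρ_sc(1.099) = 0.159155 · 1.670987 = 0.265946.

Rounded to 5 decimal places: ρ_sc(1.099) ≈ 0.26595.


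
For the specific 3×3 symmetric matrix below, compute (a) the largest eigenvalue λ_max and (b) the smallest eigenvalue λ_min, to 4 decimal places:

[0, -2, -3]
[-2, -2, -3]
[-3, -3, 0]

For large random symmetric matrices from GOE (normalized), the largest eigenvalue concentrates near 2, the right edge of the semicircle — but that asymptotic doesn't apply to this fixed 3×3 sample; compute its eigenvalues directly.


Since M is real symmetric, all three eigenvalues are real; they are the roots of det(λI − M) = λ³ − (tr M) λ² + s λ − det M, where s is the sum of the principal 2×2 minors.
tr M = 0 + (-2) + 0 = -2.
s = (0·(-2) − (-2)²) + (0·0 − (-3)²) + ((-2)·0 − (-3)²) = -4 + (-9) + (-9) = -22.
det M (expand along row 1) = 0·(-9) − (-2)·(-9) + (-3)·0 = -18.
Characteristic polynomial: λ³ + 2λ² − 22λ + 18 = 0.
Substitute λ = y + (tr M)/3 = y − 0.666667 to remove the quadratic term: y³ + p·y + q = 0 with p = s − (tr M)²/3 = -23.333333 and q = −2(tr M)³/27 + (tr M)·s/3 − det M = 33.259259.
Three real roots ⇒ use the trigonometric (Viète) form: r = 2√(−p/3) = 5.577734, φ = arccos(3q/(p·r)) = arccos(-0.766654) = 2.444409 rad.
y_k = r·cos(φ/3 − 2πk/3) for k = 0, 1, 2 gives y = 3.826390, 1.601401, -5.427791.
λ_k = y_k − 0.666667 gives λ = 3.1597, 0.9347, -6.0945 (check: the sum is -2.0000 = tr M).

Hence λ_max = 3.1597 and λ_min = -6.0945.


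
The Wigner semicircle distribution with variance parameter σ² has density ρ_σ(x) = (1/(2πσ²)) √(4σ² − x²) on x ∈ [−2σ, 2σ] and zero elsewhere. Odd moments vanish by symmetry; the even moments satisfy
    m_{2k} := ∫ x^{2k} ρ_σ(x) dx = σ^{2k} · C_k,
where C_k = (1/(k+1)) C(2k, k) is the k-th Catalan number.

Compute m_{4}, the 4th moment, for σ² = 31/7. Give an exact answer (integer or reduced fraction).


By the scaled semicircle moment identity, m_{2k} = σ^{2k} · C_k with k = 2.
C_2 = (1/(k+1)) · C(2k, k) = (1/3) · C(4, 2) = (1/3) · 6 = 2.
σ^{2k} = (σ²)^k = (31/7)^2 = 961/49.

Therefore m_{4} = σ^{4} · C_2 = (961/49) · 2 = 1922/49.
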